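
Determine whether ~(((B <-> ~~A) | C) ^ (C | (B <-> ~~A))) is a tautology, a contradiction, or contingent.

A | B | C || φ
1 | 1 | 1 || 1
1 | 1 | 0 || 1
1 | 0 | 1 || 1
1 | 0 | 0 || 1
0 | 1 | 1 || 1
0 | 1 | 0 || 1
0 | 0 | 1 || 1
0 | 0 | 0 || 1
Every row is 1, so the formula is a tautology.

tautology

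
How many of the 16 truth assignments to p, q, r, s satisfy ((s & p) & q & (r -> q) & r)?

1

p | q | r | s | (s & p) | (r -> q) | ((s & p) & q & (r -> q) & r)
- | - | - | - | ------- | -------- | ----------------------------
1 | 1 | 1 | 1 |    1    |    1     |              1              
1 | 1 | 1 | 0 |    0    |    1     |              0              
1 | 1 | 0 | 1 |    1    |    1     |              0              
1 | 1 | 0 | 0 |    0    |    1     |              0              
1 | 0 | 1 | 1 |    1    |    0     |              0              
1 | 0 | 1 | 0 |    0    |    0     |              0              
1 | 0 | 0 | 1 |    1    |    1     |              0              
1 | 0 | 0 | 0 |    0    |    1     |              0              
0 | 1 | 1 | 1 |    0    |    1     |              0              
0 | 1 | 1 | 0 |    0    |    1     |              0              
0 | 1 | 0 | 1 |    0    |    1     |              0              
0 | 1 | 0 | 0 |    0    |    1     |              0              
0 | 0 | 1 | 1 |    0    |    0     |              0              
0 | 0 | 1 | 0 |    0    |    0     |              0              
0 | 0 | 0 | 1 |    0    |    1     |              0              
0 | 0 | 0 | 0 |    0    |    1     |              0              
The formula is true on 1 of the 16 rows.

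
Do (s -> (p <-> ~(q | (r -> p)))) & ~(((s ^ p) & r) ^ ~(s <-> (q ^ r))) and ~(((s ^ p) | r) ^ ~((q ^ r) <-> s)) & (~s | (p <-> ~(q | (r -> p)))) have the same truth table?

not equivalent

p | q | r | s | φ | ψ
- | - | - | - | - | -
1 | 1 | 1 | 1 | 0 | 0
1 | 1 | 1 | 0 | 0 | 0
1 | 1 | 0 | 1 | 0 | 0
1 | 1 | 0 | 0 | 0 | 1
1 | 0 | 1 | 1 | 0 | 0
1 | 0 | 1 | 0 | 1 | 1
1 | 0 | 0 | 1 | 0 | 0
1 | 0 | 0 | 0 | 1 | 0
0 | 1 | 1 | 1 | 1 | 1
0 | 1 | 1 | 0 | 1 | 0
0 | 1 | 0 | 1 | 1 | 0
0 | 1 | 0 | 0 | 0 | 0
0 | 0 | 1 | 1 | 0 | 0
0 | 0 | 1 | 0 | 0 | 1
0 | 0 | 0 | 1 | 0 | 1
0 | 0 | 0 | 0 | 1 | 1
The columns differ at p=1, q=1, r=0, s=0 (φ=0, ψ=1), so they are not equivalent.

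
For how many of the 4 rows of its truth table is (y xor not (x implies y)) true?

3

x | y | (y xor not (x implies y))
- | - | -------------------------
T | T |             T            
T | F |             T            
F | T |             T            
F | F |             F            
The formula is true on 3 of the 4 rows.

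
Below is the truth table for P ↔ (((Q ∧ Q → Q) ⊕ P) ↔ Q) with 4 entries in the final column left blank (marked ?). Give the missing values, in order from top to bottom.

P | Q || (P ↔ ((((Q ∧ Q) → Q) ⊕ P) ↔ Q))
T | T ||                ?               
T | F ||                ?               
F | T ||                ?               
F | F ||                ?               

Row P=T, Q=T: (((Q ∧ Q → Q) ⊕ P) ↔ Q) = F, so (P ↔ ((((Q ∧ Q) → Q) ⊕ P) ↔ Q)) = F.
Row P=T, Q=F: (((Q ∧ Q → Q) ⊕ P) ↔ Q) = T, so (P ↔ ((((Q ∧ Q) → Q) ⊕ P) ↔ Q)) = T.
Row P=F, Q=T: (((Q ∧ Q → Q) ⊕ P) ↔ Q) = T, so (P ↔ ((((Q ∧ Q) → Q) ⊕ P) ↔ Q)) = F.
Row P=F, Q=F: (((Q ∧ Q → Q) ⊕ P) ↔ Q) = F, so (P ↔ ((((Q ∧ Q) → Q) ⊕ P) ↔ Q)) = T.

F, T, F, T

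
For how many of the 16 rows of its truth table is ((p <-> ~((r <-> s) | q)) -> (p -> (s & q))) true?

  p      q      r      s       (r <-> s)  ((r <-> s) | q)  ~((r <-> s) | q)  (p <-> ~((r <-> s) | q))  (s & q)  (p -> (s & q))    φ  
 True   True   True   True        True          True            False                 False              True        True        True
 True   True   True  False       False          True            False                 False             False       False        True
 True   True  False   True       False          True            False                 False              True        True        True
 True   True  False  False        True          True            False                 False             False       False        True
 True  False   True   True        True          True            False                 False             False       False        True
 True  False   True  False       False         False             True                  True             False       False       False
 True  False  False   True       False         False             True                  True             False       False       False
 True  False  False  False        True          True            False                 False             False       False        True
False   True   True   True        True          True            False                  True              True        True        True
False   True   True  False       False          True            False                  True             False        True        True
False   True  False   True       False          True            False                  True              True        True        True
False   True  False  False        True          True            False                  True             False        True        True
False  False   True   True        True          True            False                  True             False        True        True
False  False   True  False       False         False             True                 False             False        True        True
False  False  False   True       False         False             True                 False             False        True        True
False  False  False  False        True          True            False                  True             False        True        True
The formula is true on 14 of the 16 rows.

14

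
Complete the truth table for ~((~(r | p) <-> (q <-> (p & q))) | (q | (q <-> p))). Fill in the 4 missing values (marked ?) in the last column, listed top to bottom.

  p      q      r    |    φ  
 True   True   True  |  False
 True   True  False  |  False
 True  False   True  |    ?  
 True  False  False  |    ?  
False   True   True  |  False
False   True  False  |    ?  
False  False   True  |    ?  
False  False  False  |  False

Row p=True, q=False, r=True: (~(r | p) <-> (q <-> (p & q))) = False, (q | (q <-> p)) = False, ((~(r | p) <-> (q <-> (p & q))) | (q | (q <-> p))) = False, so the formula = True.
Row p=True, q=False, r=False: (~(r | p) <-> (q <-> (p & q))) = False, (q | (q <-> p)) = False, ((~(r | p) <-> (q <-> (p & q))) | (q | (q <-> p))) = False, so the formula = True.
Row p=False, q=True, r=False: (~(r | p) <-> (q <-> (p & q))) = False, (q | (q <-> p)) = True, ((~(r | p) <-> (q <-> (p & q))) | (q | (q <-> p))) = True, so the formula = False.
Row p=False, q=False, r=True: (~(r | p) <-> (q <-> (p & q))) = False, (q | (q <-> p)) = True, ((~(r | p) <-> (q <-> (p & q))) | (q | (q <-> p))) = True, so the formula = False.

True, True, False, False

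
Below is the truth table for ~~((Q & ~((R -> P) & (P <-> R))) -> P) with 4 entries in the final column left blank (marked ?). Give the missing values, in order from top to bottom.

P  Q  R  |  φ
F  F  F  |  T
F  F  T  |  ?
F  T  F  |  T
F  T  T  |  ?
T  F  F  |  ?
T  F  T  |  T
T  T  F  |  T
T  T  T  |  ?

T, F, T, T

Row P=F, Q=F, R=T: ((Q & ~((R -> P) & (P <-> R))) -> P) = T, ~((Q & ~((R -> P) & (P <-> R))) -> P) = F, so the formula = T.
Row P=F, Q=T, R=T: ((Q & ~((R -> P) & (P <-> R))) -> P) = F, ~((Q & ~((R -> P) & (P <-> R))) -> P) = T, so the formula = F.
Row P=T, Q=F, R=F: ((Q & ~((R -> P) & (P <-> R))) -> P) = T, ~((Q & ~((R -> P) & (P <-> R))) -> P) = F, so the formula = T.
Row P=T, Q=T, R=T: ((Q & ~((R -> P) & (P <-> R))) -> P) = T, ~((Q & ~((R -> P) & (P <-> R))) -> P) = F, so the formula = T.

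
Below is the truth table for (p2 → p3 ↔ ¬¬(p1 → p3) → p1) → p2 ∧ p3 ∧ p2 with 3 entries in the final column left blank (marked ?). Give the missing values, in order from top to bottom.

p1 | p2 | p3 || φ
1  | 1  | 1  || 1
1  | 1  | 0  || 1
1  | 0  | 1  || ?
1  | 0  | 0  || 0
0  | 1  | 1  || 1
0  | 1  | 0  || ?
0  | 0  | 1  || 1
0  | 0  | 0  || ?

Row p1=1, p2=0, p3=1: (p2 → p3 ↔ ¬¬(p1 → p3) → p1) = 1, (p2 ∧ p3 ∧ p2) = 0, so the formula = 0.
Row p1=0, p2=1, p3=0: (p2 → p3 ↔ ¬¬(p1 → p3) → p1) = 1, (p2 ∧ p3 ∧ p2) = 0, so the formula = 0.
Row p1=0, p2=0, p3=0: (p2 → p3 ↔ ¬¬(p1 → p3) → p1) = 0, (p2 ∧ p3 ∧ p2) = 0, so the formula = 1.

0, 0, 1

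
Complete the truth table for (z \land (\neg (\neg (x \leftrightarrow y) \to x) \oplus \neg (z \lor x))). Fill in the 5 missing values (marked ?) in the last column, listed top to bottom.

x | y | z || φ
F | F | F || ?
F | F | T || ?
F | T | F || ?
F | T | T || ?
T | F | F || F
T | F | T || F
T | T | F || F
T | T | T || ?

Row x=F, y=F, z=F: (\neg (\neg (x \leftrightarrow y) \to x) \oplus \neg (z \lor x)) = T, so the formula = F.
Row x=F, y=F, z=T: (\neg (\neg (x \leftrightarrow y) \to x) \oplus \neg (z \lor x)) = F, so the formula = F.
Row x=F, y=T, z=F: (\neg (\neg (x \leftrightarrow y) \to x) \oplus \neg (z \lor x)) = F, so the formula = F.
Row x=F, y=T, z=T: (\neg (\neg (x \leftrightarrow y) \to x) \oplus \neg (z \lor x)) = T, so the formula = T.
Row x=T, y=T, z=T: (\neg (\neg (x \leftrightarrow y) \to x) \oplus \neg (z \lor x)) = F, so the formula = F.

F, F, F, T, F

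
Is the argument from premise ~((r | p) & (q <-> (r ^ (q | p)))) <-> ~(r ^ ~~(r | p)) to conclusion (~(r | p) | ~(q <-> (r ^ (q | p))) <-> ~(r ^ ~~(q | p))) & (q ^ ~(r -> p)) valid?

no

p  q  r  |  φ  ψ
F  F  F  |  T  F
F  F  T  |  T  F
F  T  F  |  T  F
F  T  T  |  T  F
T  F  F  |  F  F
T  F  T  |  F  F
T  T  F  |  T  T
T  T  T  |  T  T
At p=F, q=F, r=F we have φ true but ψ false, so φ does not entail ψ.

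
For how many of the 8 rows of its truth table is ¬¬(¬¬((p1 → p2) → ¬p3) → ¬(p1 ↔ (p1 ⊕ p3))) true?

4

p1 | p2 | p3 | φ
-- | -- | -- | -
F  | F  | F  | F
F  | F  | T  | T
F  | T  | F  | F
F  | T  | T  | T
T  | F  | F  | F
T  | F  | T  | T
T  | T  | F  | F
T  | T  | T  | T
The formula is true on 4 of the 8 rows.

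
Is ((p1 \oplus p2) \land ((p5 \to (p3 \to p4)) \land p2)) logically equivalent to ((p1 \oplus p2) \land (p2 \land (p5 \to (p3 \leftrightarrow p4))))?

p1 | p2 | p3 | p4 | p5 | φ | ψ
-- | -- | -- | -- | -- | - | -
1  | 1  | 1  | 1  | 1  | 0 | 0
1  | 1  | 1  | 1  | 0  | 0 | 0
1  | 1  | 1  | 0  | 1  | 0 | 0
1  | 1  | 1  | 0  | 0  | 0 | 0
1  | 1  | 0  | 1  | 1  | 0 | 0
1  | 1  | 0  | 1  | 0  | 0 | 0
1  | 1  | 0  | 0  | 1  | 0 | 0
1  | 1  | 0  | 0  | 0  | 0 | 0
1  | 0  | 1  | 1  | 1  | 0 | 0
1  | 0  | 1  | 1  | 0  | 0 | 0
1  | 0  | 1  | 0  | 1  | 0 | 0
1  | 0  | 1  | 0  | 0  | 0 | 0
1  | 0  | 0  | 1  | 1  | 0 | 0
1  | 0  | 0  | 1  | 0  | 0 | 0
1  | 0  | 0  | 0  | 1  | 0 | 0
1  | 0  | 0  | 0  | 0  | 0 | 0
0  | 1  | 1  | 1  | 1  | 1 | 1
0  | 1  | 1  | 1  | 0  | 1 | 1
0  | 1  | 1  | 0  | 1  | 0 | 0
0  | 1  | 1  | 0  | 0  | 1 | 1
0  | 1  | 0  | 1  | 1  | 1 | 0
0  | 1  | 0  | 1  | 0  | 1 | 1
0  | 1  | 0  | 0  | 1  | 1 | 1
0  | 1  | 0  | 0  | 0  | 1 | 1
0  | 0  | 1  | 1  | 1  | 0 | 0
0  | 0  | 1  | 1  | 0  | 0 | 0
0  | 0  | 1  | 0  | 1  | 0 | 0
0  | 0  | 1  | 0  | 0  | 0 | 0
0  | 0  | 0  | 1  | 1  | 0 | 0
0  | 0  | 0  | 1  | 0  | 0 | 0
0  | 0  | 0  | 0  | 1  | 0 | 0
0  | 0  | 0  | 0  | 0  | 0 | 0
The columns differ at p1=0, p2=1, p3=0, p4=1, p5=1 (φ=1, ψ=0), so they are not equivalent.

not equivalent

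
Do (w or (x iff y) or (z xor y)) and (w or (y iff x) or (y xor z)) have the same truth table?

equivalent

x | y | z | w | φ | ψ
- | - | - | - | - | -
1 | 1 | 1 | 1 | 1 | 1
1 | 1 | 1 | 0 | 1 | 1
1 | 1 | 0 | 1 | 1 | 1
1 | 1 | 0 | 0 | 1 | 1
1 | 0 | 1 | 1 | 1 | 1
1 | 0 | 1 | 0 | 1 | 1
1 | 0 | 0 | 1 | 1 | 1
1 | 0 | 0 | 0 | 0 | 0
0 | 1 | 1 | 1 | 1 | 1
0 | 1 | 1 | 0 | 0 | 0
0 | 1 | 0 | 1 | 1 | 1
0 | 1 | 0 | 0 | 1 | 1
0 | 0 | 1 | 1 | 1 | 1
0 | 0 | 1 | 0 | 1 | 1
0 | 0 | 0 | 1 | 1 | 1
0 | 0 | 0 | 0 | 1 | 1
The columns for φ and ψ agree on every row, so they are logically equivalent.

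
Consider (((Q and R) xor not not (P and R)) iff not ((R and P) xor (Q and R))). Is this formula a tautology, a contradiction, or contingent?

P | Q | R || (Q and R) | (P and R) | not (P and R) | not not (P and R) | (R and P) | ((R and P) xor (Q and R)) | φ
F | F | F ||     F     |     F     |       T       |         F         |     F     |             F             | F
F | F | T ||     F     |     F     |       T       |         F         |     F     |             F             | F
F | T | F ||     F     |     F     |       T       |         F         |     F     |             F             | F
F | T | T ||     T     |     F     |       T       |         F         |     F     |             T             | F
T | F | F ||     F     |     F     |       T       |         F         |     F     |             F             | F
T | F | T ||     F     |     T     |       F       |         T         |     T     |             T             | F
T | T | F ||     F     |     F     |       T       |         F         |     F     |             F             | F
T | T | T ||     T     |     T     |       F       |         T         |     T     |             F             | F
Every row is F, so the formula is a contradiction.

contradiction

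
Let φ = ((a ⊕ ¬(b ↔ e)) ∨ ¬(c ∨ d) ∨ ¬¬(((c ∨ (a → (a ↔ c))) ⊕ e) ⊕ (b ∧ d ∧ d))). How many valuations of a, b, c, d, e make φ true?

  a   |   b   |   c   |   d   |   e   |   φ  
----- | ----- | ----- | ----- | ----- | -----
False | False | False | False | False |  True
False | False | False | False |  True |  True
False | False | False |  True | False |  True
False | False | False |  True |  True |  True
False | False |  True | False | False |  True
False | False |  True | False |  True |  True
False | False |  True |  True | False |  True
False | False |  True |  True |  True |  True
False |  True | False | False | False |  True
False |  True | False | False |  True |  True
False |  True | False |  True | False |  True
False |  True | False |  True |  True |  True
False |  True |  True | False | False |  True
False |  True |  True | False |  True | False
False |  True |  True |  True | False |  True
False |  True |  True |  True |  True |  True
 True | False | False | False | False |  True
 True | False | False | False |  True |  True
 True | False | False |  True | False |  True
 True | False | False |  True |  True |  True
 True | False |  True | False | False |  True
 True | False |  True | False |  True | False
 True | False |  True |  True | False |  True
 True | False |  True |  True |  True | False
 True |  True | False | False | False |  True
 True |  True | False | False |  True |  True
 True |  True | False |  True | False |  True
 True |  True | False |  True |  True |  True
 True |  True |  True | False | False |  True
 True |  True |  True | False |  True |  True
 True |  True |  True |  True | False | False
 True |  True |  True |  True |  True |  True
The formula is true on 28 of the 32 rows.

28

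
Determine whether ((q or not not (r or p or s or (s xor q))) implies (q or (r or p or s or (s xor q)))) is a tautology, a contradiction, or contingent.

tautology

  p   |   q   |   r   |   s   |   φ  
----- | ----- | ----- | ----- | -----
False | False | False | False |  True
False | False | False |  True |  True
False | False |  True | False |  True
False | False |  True |  True |  True
False |  True | False | False |  True
False |  True | False |  True |  True
False |  True |  True | False |  True
False |  True |  True |  True |  True
 True | False | False | False |  True
 True | False | False |  True |  True
 True | False |  True | False |  True
 True | False |  True |  True |  True
 True |  True | False | False |  True
 True |  True | False |  True |  True
 True |  True |  True | False |  True
 True |  True |  True |  True |  True
Every row is True, so the formula is a tautology.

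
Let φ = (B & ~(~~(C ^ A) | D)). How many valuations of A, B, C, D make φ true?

A  B  C  D     (B & ~(~~(C ^ A) | D))
T  T  T  T               F           
T  T  T  F               T           
T  T  F  T               F           
T  T  F  F               F           
T  F  T  T               F           
T  F  T  F               F           
T  F  F  T               F           
T  F  F  F               F           
F  T  T  T               F           
F  T  T  F               F           
F  T  F  T               F           
F  T  F  F               T           
F  F  T  T               F           
F  F  T  F               F           
F  F  F  T               F           
F  F  F  F               F           
The formula is true on 2 of the 16 rows.

2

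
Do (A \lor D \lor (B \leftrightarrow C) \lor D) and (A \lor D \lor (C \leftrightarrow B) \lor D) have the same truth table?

equivalent

A  B  C  D  |  φ  ψ
F  F  F  F  |  T  T
F  F  F  T  |  T  T
F  F  T  F  |  F  F
F  F  T  T  |  T  T
F  T  F  F  |  F  F
F  T  F  T  |  T  T
F  T  T  F  |  T  T
F  T  T  T  |  T  T
T  F  F  F  |  T  T
T  F  F  T  |  T  T
T  F  T  F  |  T  T
T  F  T  T  |  T  T
T  T  F  F  |  T  T
T  T  F  T  |  T  T
T  T  T  F  |  T  T
T  T  T  T  |  T  T
The columns for φ and ψ agree on every row, so they are logically equivalent.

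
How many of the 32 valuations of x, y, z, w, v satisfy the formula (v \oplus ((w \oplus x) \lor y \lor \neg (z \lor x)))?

x | y | z | w | v || φ
T | T | T | T | T || F
T | T | T | T | F || T
T | T | T | F | T || F
T | T | T | F | F || T
T | T | F | T | T || F
T | T | F | T | F || T
T | T | F | F | T || F
T | T | F | F | F || T
T | F | T | T | T || T
T | F | T | T | F || F
T | F | T | F | T || F
T | F | T | F | F || T
T | F | F | T | T || T
T | F | F | T | F || F
T | F | F | F | T || F
T | F | F | F | F || T
F | T | T | T | T || F
F | T | T | T | F || T
F | T | T | F | T || F
F | T | T | F | F || T
F | T | F | T | T || F
F | T | F | T | F || T
F | T | F | F | T || F
F | T | F | F | F || T
F | F | T | T | T || F
F | F | T | T | F || T
F | F | T | F | T || T
F | F | T | F | F || F
F | F | F | T | T || F
F | F | F | T | F || T
F | F | F | F | T || F
F | F | F | F | F || T
The formula is true on 16 of the 32 rows.

16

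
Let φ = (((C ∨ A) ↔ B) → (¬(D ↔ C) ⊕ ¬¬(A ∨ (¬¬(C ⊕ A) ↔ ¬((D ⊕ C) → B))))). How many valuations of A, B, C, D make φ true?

13

A  B  C  D  |  φ
F  F  F  F  |  T
F  F  F  T  |  T
F  F  T  F  |  T
F  F  T  T  |  T
F  T  F  F  |  T
F  T  F  T  |  T
F  T  T  F  |  T
F  T  T  T  |  F
T  F  F  F  |  T
T  F  F  T  |  T
T  F  T  F  |  T
T  F  T  T  |  T
T  T  F  F  |  T
T  T  F  T  |  F
T  T  T  F  |  F
T  T  T  T  |  T
The formula is true on 13 of the 16 rows.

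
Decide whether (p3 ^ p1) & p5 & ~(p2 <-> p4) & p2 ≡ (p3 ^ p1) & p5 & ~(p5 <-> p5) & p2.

not equivalent

p1 | p2 | p3 | p4 | p5 | φ | ψ
-- | -- | -- | -- | -- | - | -
1  | 1  | 1  | 1  | 1  | 0 | 0
1  | 1  | 1  | 1  | 0  | 0 | 0
1  | 1  | 1  | 0  | 1  | 0 | 0
1  | 1  | 1  | 0  | 0  | 0 | 0
1  | 1  | 0  | 1  | 1  | 0 | 0
1  | 1  | 0  | 1  | 0  | 0 | 0
1  | 1  | 0  | 0  | 1  | 1 | 0
1  | 1  | 0  | 0  | 0  | 0 | 0
1  | 0  | 1  | 1  | 1  | 0 | 0
1  | 0  | 1  | 1  | 0  | 0 | 0
1  | 0  | 1  | 0  | 1  | 0 | 0
1  | 0  | 1  | 0  | 0  | 0 | 0
1  | 0  | 0  | 1  | 1  | 0 | 0
1  | 0  | 0  | 1  | 0  | 0 | 0
1  | 0  | 0  | 0  | 1  | 0 | 0
1  | 0  | 0  | 0  | 0  | 0 | 0
0  | 1  | 1  | 1  | 1  | 0 | 0
0  | 1  | 1  | 1  | 0  | 0 | 0
0  | 1  | 1  | 0  | 1  | 1 | 0
0  | 1  | 1  | 0  | 0  | 0 | 0
0  | 1  | 0  | 1  | 1  | 0 | 0
0  | 1  | 0  | 1  | 0  | 0 | 0
0  | 1  | 0  | 0  | 1  | 0 | 0
0  | 1  | 0  | 0  | 0  | 0 | 0
0  | 0  | 1  | 1  | 1  | 0 | 0
0  | 0  | 1  | 1  | 0  | 0 | 0
0  | 0  | 1  | 0  | 1  | 0 | 0
0  | 0  | 1  | 0  | 0  | 0 | 0
0  | 0  | 0  | 1  | 1  | 0 | 0
0  | 0  | 0  | 1  | 0  | 0 | 0
0  | 0  | 0  | 0  | 1  | 0 | 0
0  | 0  | 0  | 0  | 0  | 0 | 0
The columns differ at p1=1, p2=1, p3=0, p4=0, p5=1 (φ=1, ψ=0), so they are not equivalent.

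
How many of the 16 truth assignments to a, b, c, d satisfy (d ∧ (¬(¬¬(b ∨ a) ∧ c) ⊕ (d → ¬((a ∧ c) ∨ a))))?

3

  a   |   b   |   c   |   d   |   φ  
----- | ----- | ----- | ----- | -----
 True |  True |  True |  True | False
 True |  True |  True | False | False
 True |  True | False |  True |  True
 True |  True | False | False | False
 True | False |  True |  True | False
 True | False |  True | False | False
 True | False | False |  True |  True
 True | False | False | False | False
False |  True |  True |  True |  True
False |  True |  True | False | False
False |  True | False |  True | False
False |  True | False | False | False
False | False |  True |  True | False
False | False |  True | False | False
False | False | False |  True | False
False | False | False | False | False
The formula is true on 3 of the 16 rows.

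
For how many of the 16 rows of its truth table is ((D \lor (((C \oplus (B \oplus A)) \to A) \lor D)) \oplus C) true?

  A      B      C      D    |    φ  
 True   True   True   True  |  False
 True   True   True  False  |  False
 True   True  False   True  |   True
 True   True  False  False  |   True
 True  False   True   True  |  False
 True  False   True  False  |  False
 True  False  False   True  |   True
 True  False  False  False  |   True
False   True   True   True  |  False
False   True   True  False  |  False
False   True  False   True  |   True
False   True  False  False  |  False
False  False   True   True  |  False
False  False   True  False  |   True
False  False  False   True  |   True
False  False  False  False  |   True
The formula is true on 8 of the 16 rows.

8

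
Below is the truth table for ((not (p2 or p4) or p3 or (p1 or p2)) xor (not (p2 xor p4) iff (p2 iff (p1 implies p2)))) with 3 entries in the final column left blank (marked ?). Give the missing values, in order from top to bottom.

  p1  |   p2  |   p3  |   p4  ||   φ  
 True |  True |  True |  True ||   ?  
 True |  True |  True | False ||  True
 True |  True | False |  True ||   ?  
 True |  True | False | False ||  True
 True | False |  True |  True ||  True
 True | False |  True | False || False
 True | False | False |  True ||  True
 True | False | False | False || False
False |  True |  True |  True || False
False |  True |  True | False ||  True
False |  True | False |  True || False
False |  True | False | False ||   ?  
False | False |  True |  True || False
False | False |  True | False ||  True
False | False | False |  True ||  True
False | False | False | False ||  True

False, False, True

Row p1=True, p2=True, p3=True, p4=True: (not (p2 or p4) or p3 or (p1 or p2)) = True, (not (p2 xor p4) iff (p2 iff (p1 implies p2))) = True, so the formula = False.
Row p1=True, p2=True, p3=False, p4=True: (not (p2 or p4) or p3 or (p1 or p2)) = True, (not (p2 xor p4) iff (p2 iff (p1 implies p2))) = True, so the formula = False.
Row p1=False, p2=True, p3=False, p4=False: (not (p2 or p4) or p3 or (p1 or p2)) = True, (not (p2 xor p4) iff (p2 iff (p1 implies p2))) = False, so the formula = True.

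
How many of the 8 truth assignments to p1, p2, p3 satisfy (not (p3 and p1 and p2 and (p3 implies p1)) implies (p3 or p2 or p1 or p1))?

p1 | p2 | p3 || (p3 implies p1) | (p3 or p2 or p1 or p1) | φ
T  | T  | T  ||        T        |           T            | T
T  | T  | F  ||        T        |           T            | T
T  | F  | T  ||        T        |           T            | T
T  | F  | F  ||        T        |           T            | T
F  | T  | T  ||        F        |           T            | T
F  | T  | F  ||        T        |           T            | T
F  | F  | T  ||        F        |           T            | T
F  | F  | F  ||        T        |           F            | F
The formula is true on 7 of the 8 rows.

7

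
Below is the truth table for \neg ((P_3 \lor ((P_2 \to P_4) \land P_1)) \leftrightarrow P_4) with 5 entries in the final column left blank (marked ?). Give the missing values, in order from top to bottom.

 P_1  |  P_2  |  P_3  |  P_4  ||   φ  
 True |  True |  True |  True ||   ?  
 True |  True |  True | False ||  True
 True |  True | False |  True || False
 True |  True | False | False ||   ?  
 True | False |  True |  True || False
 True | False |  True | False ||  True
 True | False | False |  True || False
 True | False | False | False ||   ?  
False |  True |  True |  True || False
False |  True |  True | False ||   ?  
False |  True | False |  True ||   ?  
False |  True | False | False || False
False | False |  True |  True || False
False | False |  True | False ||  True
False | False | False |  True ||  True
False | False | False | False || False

False, False, True, True, True

Row P_1=True, P_2=True, P_3=True, P_4=True: (P_3 \lor ((P_2 \to P_4) \land P_1)) = True, ((P_3 \lor ((P_2 \to P_4) \land P_1)) \leftrightarrow P_4) = True, so the formula = False.
Row P_1=True, P_2=True, P_3=False, P_4=False: (P_3 \lor ((P_2 \to P_4) \land P_1)) = False, ((P_3 \lor ((P_2 \to P_4) \land P_1)) \leftrightarrow P_4) = True, so the formula = False.
Row P_1=True, P_2=False, P_3=False, P_4=False: (P_3 \lor ((P_2 \to P_4) \land P_1)) = True, ((P_3 \lor ((P_2 \to P_4) \land P_1)) \leftrightarrow P_4) = False, so the formula = True.
Row P_1=False, P_2=True, P_3=True, P_4=False: (P_3 \lor ((P_2 \to P_4) \land P_1)) = True, ((P_3 \lor ((P_2 \to P_4) \land P_1)) \leftrightarrow P_4) = False, so the formula = True.
Row P_1=False, P_2=True, P_3=False, P_4=True: (P_3 \lor ((P_2 \to P_4) \land P_1)) = False, ((P_3 \lor ((P_2 \to P_4) \land P_1)) \leftrightarrow P_4) = False, so the formula = True.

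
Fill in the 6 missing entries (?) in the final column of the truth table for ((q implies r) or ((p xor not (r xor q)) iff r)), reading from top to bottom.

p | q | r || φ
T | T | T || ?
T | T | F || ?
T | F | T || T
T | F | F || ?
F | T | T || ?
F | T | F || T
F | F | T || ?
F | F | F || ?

Row p=T, q=T, r=T: (q implies r) = T, ((p xor not (r xor q)) iff r) = F, so the formula = T.
Row p=T, q=T, r=F: (q implies r) = F, ((p xor not (r xor q)) iff r) = F, so the formula = F.
Row p=T, q=F, r=F: (q implies r) = T, ((p xor not (r xor q)) iff r) = T, so the formula = T.
Row p=F, q=T, r=T: (q implies r) = T, ((p xor not (r xor q)) iff r) = T, so the formula = T.
Row p=F, q=F, r=T: (q implies r) = T, ((p xor not (r xor q)) iff r) = F, so the formula = T.
Row p=F, q=F, r=F: (q implies r) = T, ((p xor not (r xor q)) iff r) = F, so the formula = T.

T, F, T, T, T, T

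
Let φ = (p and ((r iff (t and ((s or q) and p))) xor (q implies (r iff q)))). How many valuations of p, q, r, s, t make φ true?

p  q  r  s  t  |  φ
F  F  F  F  F  |  F
F  F  F  F  T  |  F
F  F  F  T  F  |  F
F  F  F  T  T  |  F
F  F  T  F  F  |  F
F  F  T  F  T  |  F
F  F  T  T  F  |  F
F  F  T  T  T  |  F
F  T  F  F  F  |  F
F  T  F  F  T  |  F
F  T  F  T  F  |  F
F  T  F  T  T  |  F
F  T  T  F  F  |  F
F  T  T  F  T  |  F
F  T  T  T  F  |  F
F  T  T  T  T  |  F
T  F  F  F  F  |  F
T  F  F  F  T  |  F
T  F  F  T  F  |  F
T  F  F  T  T  |  T
T  F  T  F  F  |  T
T  F  T  F  T  |  T
T  F  T  T  F  |  T
T  F  T  T  T  |  F
T  T  F  F  F  |  T
T  T  F  F  T  |  F
T  T  F  T  F  |  T
T  T  F  T  T  |  F
T  T  T  F  F  |  T
T  T  T  F  T  |  F
T  T  T  T  F  |  T
T  T  T  T  T  |  F
The formula is true on 8 of the 32 rows.

8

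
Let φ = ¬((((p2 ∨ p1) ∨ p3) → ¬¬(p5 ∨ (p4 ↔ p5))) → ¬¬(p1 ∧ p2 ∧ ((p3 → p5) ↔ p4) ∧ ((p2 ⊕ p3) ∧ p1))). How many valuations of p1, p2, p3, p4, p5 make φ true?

p1  p2  p3  p4  p5  |  φ
1   1   1   1   1   |  1
1   1   1   1   0   |  0
1   1   1   0   1   |  1
1   1   1   0   0   |  1
1   1   0   1   1   |  0
1   1   0   1   0   |  0
1   1   0   0   1   |  1
1   1   0   0   0   |  1
1   0   1   1   1   |  1
1   0   1   1   0   |  0
1   0   1   0   1   |  1
1   0   1   0   0   |  1
1   0   0   1   1   |  1
1   0   0   1   0   |  0
1   0   0   0   1   |  1
1   0   0   0   0   |  1
0   1   1   1   1   |  1
0   1   1   1   0   |  0
0   1   1   0   1   |  1
0   1   1   0   0   |  1
0   1   0   1   1   |  1
0   1   0   1   0   |  0
0   1   0   0   1   |  1
0   1   0   0   0   |  1
0   0   1   1   1   |  1
0   0   1   1   0   |  0
0   0   1   0   1   |  1
0   0   1   0   0   |  1
0   0   0   1   1   |  1
0   0   0   1   0   |  1
0   0   0   0   1   |  1
0   0   0   0   0   |  1
The formula is true on 24 of the 32 rows.

24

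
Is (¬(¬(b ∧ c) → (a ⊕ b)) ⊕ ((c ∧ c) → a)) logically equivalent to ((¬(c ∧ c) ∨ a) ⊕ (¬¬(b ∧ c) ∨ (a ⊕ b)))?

not equivalent

a  b  c  |  φ  ψ
F  F  F  |  F  T
F  F  T  |  T  F
F  T  F  |  T  F
F  T  T  |  F  T
T  F  F  |  T  F
T  F  T  |  T  F
T  T  F  |  F  T
T  T  T  |  T  F
The columns differ at a=F, b=F, c=F (φ=F, ψ=T), so they are not equivalent.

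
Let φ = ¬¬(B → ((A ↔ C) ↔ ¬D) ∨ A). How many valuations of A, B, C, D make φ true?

14

A  B  C  D  |  (A ↔ C)  ¬D  ((A ↔ C) ↔ ¬D)  (((A ↔ C) ↔ ¬D) ∨ A)  (B → (((A ↔ C) ↔ ¬D) ∨ A))  ¬(B → (((A ↔ C) ↔ ¬D) ∨ A))  ¬¬(B → (((A ↔ C) ↔ ¬D) ∨ A))
T  T  T  T  |     T     F         F                  T                        T                            F                            T              
T  T  T  F  |     T     T         T                  T                        T                            F                            T              
T  T  F  T  |     F     F         T                  T                        T                            F                            T              
T  T  F  F  |     F     T         F                  T                        T                            F                            T              
T  F  T  T  |     T     F         F                  T                        T                            F                            T              
T  F  T  F  |     T     T         T                  T                        T                            F                            T              
T  F  F  T  |     F     F         T                  T                        T                            F                            T              
T  F  F  F  |     F     T         F                  T                        T                            F                            T              
F  T  T  T  |     F     F         T                  T                        T                            F                            T              
F  T  T  F  |     F     T         F                  F                        F                            T                            F              
F  T  F  T  |     T     F         F                  F                        F                            T                            F              
F  T  F  F  |     T     T         T                  T                        T                            F                            T              
F  F  T  T  |     F     F         T                  T                        T                            F                            T              
F  F  T  F  |     F     T         F                  F                        T                            F                            T              
F  F  F  T  |     T     F         F                  F                        T                            F                            T              
F  F  F  F  |     T     T         T                  T                        T                            F                            T              
The formula is true on 14 of the 16 rows.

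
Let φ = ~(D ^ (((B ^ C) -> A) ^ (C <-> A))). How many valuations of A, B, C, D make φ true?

8

A | B | C | D || (B ^ C) | ((B ^ C) -> A) | (C <-> A) | (((B ^ C) -> A) ^ (C <-> A)) | φ
T | T | T | T ||    F    |       T        |     T     |              F               | F
T | T | T | F ||    F    |       T        |     T     |              F               | T
T | T | F | T ||    T    |       T        |     F     |              T               | T
T | T | F | F ||    T    |       T        |     F     |              T               | F
T | F | T | T ||    T    |       T        |     T     |              F               | F
T | F | T | F ||    T    |       T        |     T     |              F               | T
T | F | F | T ||    F    |       T        |     F     |              T               | T
T | F | F | F ||    F    |       T        |     F     |              T               | F
F | T | T | T ||    F    |       T        |     F     |              T               | T
F | T | T | F ||    F    |       T        |     F     |              T               | F
F | T | F | T ||    T    |       F        |     T     |              T               | T
F | T | F | F ||    T    |       F        |     T     |              T               | F
F | F | T | T ||    T    |       F        |     F     |              F               | F
F | F | T | F ||    T    |       F        |     F     |              F               | T
F | F | F | T ||    F    |       T        |     T     |              F               | F
F | F | F | F ||    F    |       T        |     T     |              F               | T
The formula is true on 8 of the 16 rows.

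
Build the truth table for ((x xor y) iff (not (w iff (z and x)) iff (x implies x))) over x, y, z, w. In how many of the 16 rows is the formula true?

8

x  y  z  w  |  (x xor y)  (z and x)  (w iff (z and x))  not (w iff (z and x))  (x implies x)  φ
T  T  T  T  |      F          T              T                    F                  T        T
T  T  T  F  |      F          T              F                    T                  T        F
T  T  F  T  |      F          F              F                    T                  T        F
T  T  F  F  |      F          F              T                    F                  T        T
T  F  T  T  |      T          T              T                    F                  T        F
T  F  T  F  |      T          T              F                    T                  T        T
T  F  F  T  |      T          F              F                    T                  T        T
T  F  F  F  |      T          F              T                    F                  T        F
F  T  T  T  |      T          F              F                    T                  T        T
F  T  T  F  |      T          F              T                    F                  T        F
F  T  F  T  |      T          F              F                    T                  T        T
F  T  F  F  |      T          F              T                    F                  T        F
F  F  T  T  |      F          F              F                    T                  T        F
F  F  T  F  |      F          F              T                    F                  T        T
F  F  F  T  |      F          F              F                    T                  T        F
F  F  F  F  |      F          F              T                    F                  T        T
The formula is true on 8 of the 16 rows.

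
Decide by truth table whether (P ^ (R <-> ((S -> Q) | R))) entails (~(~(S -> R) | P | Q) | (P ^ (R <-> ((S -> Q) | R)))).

P  Q  R  S  |  φ  ψ
0  0  0  0  |  0  1
0  0  0  1  |  1  1
0  0  1  0  |  1  1
0  0  1  1  |  1  1
0  1  0  0  |  0  0
0  1  0  1  |  0  0
0  1  1  0  |  1  1
0  1  1  1  |  1  1
1  0  0  0  |  1  1
1  0  0  1  |  0  0
1  0  1  0  |  0  0
1  0  1  1  |  0  0
1  1  0  0  |  1  1
1  1  0  1  |  1  1
1  1  1  0  |  0  0
1  1  1  1  |  0  0
In every row where φ is true, ψ is also true, so φ ⊨ ψ.

yes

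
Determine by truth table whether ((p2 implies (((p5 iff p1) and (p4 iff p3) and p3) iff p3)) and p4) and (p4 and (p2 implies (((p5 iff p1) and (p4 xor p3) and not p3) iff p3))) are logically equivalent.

not equivalent

p1  p2  p3  p4  p5  |  φ  ψ
1   1   1   1   1   |  1  0
1   1   1   1   0   |  0  0
1   1   1   0   1   |  0  0
1   1   1   0   0   |  0  0
1   1   0   1   1   |  1  0
1   1   0   1   0   |  1  1
1   1   0   0   1   |  0  0
1   1   0   0   0   |  0  0
1   0   1   1   1   |  1  1
1   0   1   1   0   |  1  1
1   0   1   0   1   |  0  0
1   0   1   0   0   |  0  0
1   0   0   1   1   |  1  1
1   0   0   1   0   |  1  1
1   0   0   0   1   |  0  0
1   0   0   0   0   |  0  0
0   1   1   1   1   |  0  0
0   1   1   1   0   |  1  0
0   1   1   0   1   |  0  0
0   1   1   0   0   |  0  0
0   1   0   1   1   |  1  1
0   1   0   1   0   |  1  0
0   1   0   0   1   |  0  0
0   1   0   0   0   |  0  0
0   0   1   1   1   |  1  1
0   0   1   1   0   |  1  1
0   0   1   0   1   |  0  0
0   0   1   0   0   |  0  0
0   0   0   1   1   |  1  1
0   0   0   1   0   |  1  1
0   0   0   0   1   |  0  0
0   0   0   0   0   |  0  0
The columns differ at p1=1, p2=1, p3=1, p4=1, p5=1 (φ=1, ψ=0), so they are not equivalent.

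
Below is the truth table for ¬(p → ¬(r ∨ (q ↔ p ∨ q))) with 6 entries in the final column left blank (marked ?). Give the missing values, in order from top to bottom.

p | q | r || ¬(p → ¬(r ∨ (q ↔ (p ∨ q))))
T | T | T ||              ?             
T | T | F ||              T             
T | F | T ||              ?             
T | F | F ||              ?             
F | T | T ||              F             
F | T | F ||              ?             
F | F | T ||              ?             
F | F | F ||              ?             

T, T, F, F, F, F

Row p=T, q=T, r=T: ¬(r ∨ (q ↔ p ∨ q)) = F, (p → ¬(r ∨ (q ↔ p ∨ q))) = F, so ¬(p → ¬(r ∨ (q ↔ (p ∨ q)))) = T.
Row p=T, q=F, r=T: ¬(r ∨ (q ↔ p ∨ q)) = F, (p → ¬(r ∨ (q ↔ p ∨ q))) = F, so ¬(p → ¬(r ∨ (q ↔ (p ∨ q)))) = T.
Row p=T, q=F, r=F: ¬(r ∨ (q ↔ p ∨ q)) = T, (p → ¬(r ∨ (q ↔ p ∨ q))) = T, so ¬(p → ¬(r ∨ (q ↔ (p ∨ q)))) = F.
Row p=F, q=T, r=F: ¬(r ∨ (q ↔ p ∨ q)) = F, (p → ¬(r ∨ (q ↔ p ∨ q))) = T, so ¬(p → ¬(r ∨ (q ↔ (p ∨ q)))) = F.
Row p=F, q=F, r=T: ¬(r ∨ (q ↔ p ∨ q)) = F, (p → ¬(r ∨ (q ↔ p ∨ q))) = T, so ¬(p → ¬(r ∨ (q ↔ (p ∨ q)))) = F.
Row p=F, q=F, r=F: ¬(r ∨ (q ↔ p ∨ q)) = F, (p → ¬(r ∨ (q ↔ p ∨ q))) = T, so ¬(p → ¬(r ∨ (q ↔ (p ∨ q)))) = F.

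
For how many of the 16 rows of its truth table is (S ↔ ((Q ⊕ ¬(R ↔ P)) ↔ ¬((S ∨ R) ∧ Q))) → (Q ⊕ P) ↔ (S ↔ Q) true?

  P   |   Q   |   R   |   S   || (R ↔ P) | ¬(R ↔ P) | (Q ⊕ ¬(R ↔ P)) | (S ∨ R) | ((S ∨ R) ∧ Q) | ¬((S ∨ R) ∧ Q) | (Q ⊕ P) | (S ↔ Q) |   φ  
 True |  True |  True |  True ||   True  |  False   |      True      |   True  |      True     |     False      |  False  |   True  |  True
 True |  True |  True | False ||   True  |  False   |      True      |   True  |      True     |     False      |  False  |  False  |  True
 True |  True | False |  True ||  False  |   True   |     False      |   True  |      True     |     False      |  False  |   True  | False
 True |  True | False | False ||  False  |   True   |     False      |  False  |     False     |      True      |  False  |  False  |  True
 True | False |  True |  True ||   True  |  False   |     False      |   True  |     False     |      True      |   True  |  False  | False
 True | False |  True | False ||   True  |  False   |     False      |   True  |     False     |      True      |   True  |   True  |  True
 True | False | False |  True ||  False  |   True   |      True      |   True  |     False     |      True      |   True  |  False  | False
 True | False | False | False ||  False  |   True   |      True      |  False  |     False     |      True      |   True  |   True  |  True
False |  True |  True |  True ||  False  |   True   |     False      |   True  |      True     |     False      |   True  |   True  |  True
False |  True |  True | False ||  False  |   True   |     False      |   True  |      True     |     False      |   True  |  False  | False
False |  True | False |  True ||   True  |  False   |      True      |   True  |      True     |     False      |   True  |   True  |  True
False |  True | False | False ||   True  |  False   |      True      |  False  |     False     |      True      |   True  |  False  | False
False | False |  True |  True ||  False  |   True   |      True      |   True  |     False     |      True      |  False  |  False  |  True
False | False |  True | False ||  False  |   True   |      True      |   True  |     False     |      True      |  False  |   True  |  True
False | False | False |  True ||   True  |  False   |     False      |   True  |     False     |      True      |  False  |  False  | False
False | False | False | False ||   True  |  False   |     False      |  False  |     False     |      True      |  False  |   True  | False
The formula is true on 9 of the 16 rows.

9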